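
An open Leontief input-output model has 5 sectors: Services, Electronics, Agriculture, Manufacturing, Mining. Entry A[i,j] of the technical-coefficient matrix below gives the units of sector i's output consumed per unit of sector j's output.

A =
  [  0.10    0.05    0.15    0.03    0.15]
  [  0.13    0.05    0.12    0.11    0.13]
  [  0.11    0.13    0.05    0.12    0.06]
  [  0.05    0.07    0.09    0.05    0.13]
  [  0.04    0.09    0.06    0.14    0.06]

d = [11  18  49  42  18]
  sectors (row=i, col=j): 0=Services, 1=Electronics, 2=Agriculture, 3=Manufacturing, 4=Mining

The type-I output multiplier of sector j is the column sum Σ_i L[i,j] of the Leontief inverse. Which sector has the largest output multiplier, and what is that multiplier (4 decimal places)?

Mining (1.9554)

Form M = I − A:
  [  0.90   -0.05   -0.15   -0.03   -0.15]
  [ -0.13    0.95   -0.12   -0.11   -0.13]
  [ -0.11   -0.13    0.95   -0.12   -0.06]
  [ -0.05   -0.07   -0.09    0.95   -0.13]
  [ -0.04   -0.09   -0.06   -0.14    0.94]
Leontief inverse L = M⁻¹:
  [  1.1734    0.1234    0.2265    0.1145    0.2346]
  [  0.2098    1.1286    0.2090    0.1976    0.2302]
  [  0.1844    0.1940    1.1345    0.1945    0.1556]
  [  0.1081    0.1278    0.1519    1.1194    0.1994]
  [  0.0979    0.1447    0.1247    0.2029    1.1355]
Total output x = L · d:
  x_0 = 1.1734·11 + 0.1234·18 + 0.2265·49 + 0.1145·42 + 0.2346·18 = 35.2631
  x_1 = 0.2098·11 + 1.1286·18 + 0.2090·49 + 0.1976·42 + 0.2302·18 = 45.3064
  x_2 = 0.1844·11 + 0.1940·18 + 1.1345·49 + 0.1945·42 + 0.1556·18 = 72.0825
  x_3 = 0.1081·11 + 0.1278·18 + 0.1519·49 + 1.1194·42 + 0.1994·18 = 61.5368
  x_4 = 0.0979·11 + 0.1447·18 + 0.1247·49 + 0.2029·42 + 1.1355·18 = 38.7534
Output multipliers (column sums of L):
  Services: 1.7736
  Electronics: 1.7187
  Agriculture: 1.8465
  Manufacturing: 1.8290
  Mining: 1.9554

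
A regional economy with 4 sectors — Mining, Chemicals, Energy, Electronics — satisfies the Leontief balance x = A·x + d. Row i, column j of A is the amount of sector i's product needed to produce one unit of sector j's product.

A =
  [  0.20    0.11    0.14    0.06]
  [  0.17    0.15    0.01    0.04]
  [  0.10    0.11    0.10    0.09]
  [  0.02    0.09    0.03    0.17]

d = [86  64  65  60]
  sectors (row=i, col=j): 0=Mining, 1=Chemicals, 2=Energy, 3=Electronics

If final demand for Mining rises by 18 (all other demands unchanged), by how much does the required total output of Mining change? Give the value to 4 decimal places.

23.8504

Form M = I − A:
  [  0.80   -0.11   -0.14   -0.06]
  [ -0.17    0.85   -0.01   -0.04]
  [ -0.10   -0.11    0.90   -0.09]
  [ -0.02   -0.09   -0.03    0.83]
Leontief inverse L = M⁻¹:
  [  1.3250    0.2127    0.2128    0.1291]
  [  0.2704    1.2280    0.0585    0.0851]
  [  0.1871    0.1882    1.1472    0.1470]
  [  0.0680    0.1451    0.0529    1.2225]
Total output x = L · d:
  x_0 = 1.3250·86 + 0.2127·64 + 0.2128·65 + 0.1291·60 = 149.1404
  x_1 = 0.2704·86 + 1.2280·64 + 0.0585·65 + 0.0851·60 = 110.7601
  x_2 = 0.1871·86 + 0.1882·64 + 1.1472·65 + 0.1470·60 = 111.5231
  x_3 = 0.0680·86 + 0.1451·64 + 0.0529·65 + 1.2225·60 = 91.9240
Δx_0 = L[0,0] · Δd_0 = 1.3250 · 18 = 23.8504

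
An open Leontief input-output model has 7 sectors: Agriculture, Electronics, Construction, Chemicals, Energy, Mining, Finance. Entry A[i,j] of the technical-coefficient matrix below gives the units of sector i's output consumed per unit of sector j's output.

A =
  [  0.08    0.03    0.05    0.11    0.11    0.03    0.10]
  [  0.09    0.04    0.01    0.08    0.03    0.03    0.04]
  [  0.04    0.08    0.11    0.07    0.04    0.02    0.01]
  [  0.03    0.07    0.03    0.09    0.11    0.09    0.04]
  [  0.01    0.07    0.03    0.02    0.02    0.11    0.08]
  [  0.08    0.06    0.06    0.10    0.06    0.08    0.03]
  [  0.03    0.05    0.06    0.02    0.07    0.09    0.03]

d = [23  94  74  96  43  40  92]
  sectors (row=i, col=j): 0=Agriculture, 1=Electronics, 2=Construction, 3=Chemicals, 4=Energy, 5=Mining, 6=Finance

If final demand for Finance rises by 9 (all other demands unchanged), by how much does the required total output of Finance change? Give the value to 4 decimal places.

Form M = I − A:
  [  0.92   -0.03   -0.05   -0.11   -0.11   -0.03   -0.10]
  [ -0.09    0.96   -0.01   -0.08   -0.03   -0.03   -0.04]
  [ -0.04   -0.08    0.89   -0.07   -0.04   -0.02   -0.01]
  [ -0.03   -0.07   -0.03    0.91   -0.11   -0.09   -0.04]
  [ -0.01   -0.07   -0.03   -0.02    0.98   -0.11   -0.08]
  [ -0.08   -0.06   -0.06   -0.10   -0.06    0.92   -0.03]
  [ -0.03   -0.05   -0.06   -0.02   -0.07   -0.09    0.97]
Leontief inverse L = M⁻¹:
  [  1.1185    0.0799    0.0907    0.1660    0.1661    0.0911    0.1429]
  [  0.1190    1.0700    0.0343    0.1215    0.0702    0.0666    0.0696]
  [  0.0716    0.1168    1.1416    0.1153    0.0772    0.0551    0.0368]
  [  0.0682    0.1153    0.0639    1.1433    0.1565    0.1455    0.0770]
  [  0.0421    0.1020    0.0580    0.0602    1.0538    0.1479    0.1031]
  [  0.1218    0.1063    0.0982    0.1601    0.1132    1.1325    0.0689]
  [  0.0609    0.0844    0.0898    0.0613    0.1033    0.1284    1.0566]
Total output x = L · d:
  x_0 = 1.1185·23 + 0.0799·94 + 0.0907·74 + 0.1660·96 + 0.1661·43 + 0.0911·40 + 0.1429·92 = 79.8184
  x_1 = 0.1190·23 + 1.0700·94 + 0.0343·74 + 0.1215·96 + 0.0702·43 + 0.0666·40 + 0.0696·92 = 129.6063
  x_2 = 0.0716·23 + 0.1168·94 + 1.1416·74 + 0.1153·96 + 0.0772·43 + 0.0551·40 + 0.0368·92 = 117.0763
  x_3 = 0.0682·23 + 0.1153·94 + 0.0639·74 + 1.1433·96 + 0.1565·43 + 0.1455·40 + 0.0770·92 = 146.5361
  x_4 = 0.0421·23 + 0.1020·94 + 0.0580·74 + 0.0602·96 + 1.0538·43 + 0.1479·40 + 0.1031·92 = 81.3461
  x_5 = 0.1218·23 + 0.1063·94 + 0.0982·74 + 0.1601·96 + 0.1132·43 + 1.1325·40 + 0.0689·92 = 91.9354
  x_6 = 0.0609·23 + 0.0844·94 + 0.0898·74 + 0.0613·96 + 0.1033·43 + 0.1284·40 + 1.0566·92 = 128.6583
Δx_6 = L[6,6] · Δd_6 = 1.0566 · 9 = 9.5097

9.5097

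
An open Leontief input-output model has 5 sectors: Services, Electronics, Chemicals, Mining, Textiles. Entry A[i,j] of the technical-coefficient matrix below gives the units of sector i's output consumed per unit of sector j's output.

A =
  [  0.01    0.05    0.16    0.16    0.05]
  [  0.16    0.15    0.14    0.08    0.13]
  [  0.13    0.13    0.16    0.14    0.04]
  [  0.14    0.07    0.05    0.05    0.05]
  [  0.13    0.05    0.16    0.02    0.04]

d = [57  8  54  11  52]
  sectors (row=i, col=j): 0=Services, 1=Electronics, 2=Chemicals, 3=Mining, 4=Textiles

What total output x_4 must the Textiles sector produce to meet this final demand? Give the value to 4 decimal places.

Form M = I − A:
  [  0.99   -0.05   -0.16   -0.16   -0.05]
  [ -0.16    0.85   -0.14   -0.08   -0.13]
  [ -0.13   -0.13    0.84   -0.14   -0.04]
  [ -0.14   -0.07   -0.05    0.95   -0.05]
  [ -0.13   -0.05   -0.16   -0.02    0.96]
Leontief inverse L = M⁻¹:
  [  1.1136    0.1320    0.2674    0.2402    0.0995]
  [  0.3062    1.2739    0.3238    0.2110    0.2129]
  [  0.2653    0.2458    1.3196    0.2623    0.1158]
  [  0.2120    0.1330    0.1472    1.1232    0.0937]
  [  0.2154    0.1280    0.2761    0.1106    1.0875]
Total output x = L · d:
  x_0 = 1.1136·57 + 0.1320·8 + 0.2674·54 + 0.2402·11 + 0.0995·52 = 86.7854
  x_1 = 0.3062·57 + 1.2739·8 + 0.3238·54 + 0.2110·11 + 0.2129·52 = 58.5224
  x_2 = 0.2653·57 + 0.2458·8 + 1.3196·54 + 0.2623·11 + 0.1158·52 = 97.2552
  x_3 = 0.2120·57 + 0.1330·8 + 0.1472·54 + 1.1232·11 + 0.0937·52 = 38.3242
  x_4 = 0.2154·57 + 0.1280·8 + 0.2761·54 + 0.1106·11 + 1.0875·52 = 85.9745

85.9745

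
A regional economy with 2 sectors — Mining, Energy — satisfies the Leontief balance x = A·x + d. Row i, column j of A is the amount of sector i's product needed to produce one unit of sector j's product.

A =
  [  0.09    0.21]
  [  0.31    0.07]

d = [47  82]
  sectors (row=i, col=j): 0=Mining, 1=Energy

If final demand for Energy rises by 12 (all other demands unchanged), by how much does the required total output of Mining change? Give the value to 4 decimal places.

3.2258

Form M = I − A:
  [  0.91   -0.21]
  [ -0.31    0.93]
Leontief inverse L = M⁻¹:
  [  1.1905    0.2688]
  [  0.3968    1.1649]
Total output x = L · d:
  x_0 = 1.1905·47 + 0.2688·82 = 77.9954
  x_1 = 0.3968·47 + 1.1649·82 = 114.1705
Δx_0 = L[0,1] · Δd_1 = 0.2688 · 12 = 3.2258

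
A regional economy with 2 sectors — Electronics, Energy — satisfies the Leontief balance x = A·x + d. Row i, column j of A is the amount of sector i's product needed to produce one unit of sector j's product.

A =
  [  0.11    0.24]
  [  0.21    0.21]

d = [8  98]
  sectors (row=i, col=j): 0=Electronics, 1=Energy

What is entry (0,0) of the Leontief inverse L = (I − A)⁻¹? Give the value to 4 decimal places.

L[0,0] = 1.2104

Form M = I − A:
  [  0.89   -0.24]
  [ -0.21    0.79]
Leontief inverse L = M⁻¹:
  [  1.2104    0.3677]
  [  0.3217    1.3636]
Total output x = L · d:
  x_0 = 1.2104·8 + 0.3677·98 = 45.7178
  x_1 = 0.3217·8 + 1.3636·98 = 136.2035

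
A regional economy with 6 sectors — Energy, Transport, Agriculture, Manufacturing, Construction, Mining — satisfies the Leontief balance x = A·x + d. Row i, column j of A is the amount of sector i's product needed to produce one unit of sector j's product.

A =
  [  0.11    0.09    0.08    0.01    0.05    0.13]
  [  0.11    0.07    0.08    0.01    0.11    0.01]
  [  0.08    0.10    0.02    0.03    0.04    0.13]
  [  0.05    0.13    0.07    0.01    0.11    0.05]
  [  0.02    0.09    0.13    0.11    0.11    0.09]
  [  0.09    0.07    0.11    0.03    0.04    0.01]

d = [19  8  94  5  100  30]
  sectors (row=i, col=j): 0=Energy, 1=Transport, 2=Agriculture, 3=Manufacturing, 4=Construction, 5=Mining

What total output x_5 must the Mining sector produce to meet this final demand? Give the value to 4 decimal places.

Form M = I − A:
  [  0.89   -0.09   -0.08   -0.01   -0.05   -0.13]
  [ -0.11    0.93   -0.08   -0.01   -0.11   -0.01]
  [ -0.08   -0.10    0.98   -0.03   -0.04   -0.13]
  [ -0.05   -0.13   -0.07    0.99   -0.11   -0.05]
  [ -0.02   -0.09   -0.13   -0.11    0.89   -0.09]
  [ -0.09   -0.07   -0.11   -0.03   -0.04    0.99]
Leontief inverse L = M⁻¹:
  [  1.1797    0.1592    0.1468    0.0353    0.1053    0.1872]
  [  0.1650    1.1322    0.1378    0.0375    0.1631    0.0679]
  [  0.1389    0.1583    1.0796    0.0509    0.0899    0.1724]
  [  0.1083    0.1940    0.1327    1.0390    0.1690    0.1015]
  [  0.0912    0.1778    0.2070    0.1454    1.1850    0.1560]
  [  0.1413    0.1252    0.1554    0.0489    0.0841    1.0604]
Total output x = L · d:
  x_0 = 1.1797·19 + 0.1592·8 + 0.1468·94 + 0.0353·5 + 0.1053·100 + 0.1872·30 = 53.8128
  x_1 = 0.1650·19 + 1.1322·8 + 0.1378·94 + 0.0375·5 + 0.1631·100 + 0.0679·30 = 43.6788
  x_2 = 0.1389·19 + 0.1583·8 + 1.0796·94 + 0.0509·5 + 0.0899·100 + 0.1724·30 = 119.8060
  x_3 = 0.1083·19 + 0.1940·8 + 0.1327·94 + 1.0390·5 + 0.1690·100 + 0.1015·30 = 41.2233
  x_4 = 0.0912·19 + 0.1778·8 + 0.2070·94 + 0.1454·5 + 1.1850·100 + 0.1560·30 = 146.5230
  x_5 = 0.1413·19 + 0.1252·8 + 0.1554·94 + 0.0489·5 + 0.0841·100 + 1.0604·30 = 58.7646

58.7646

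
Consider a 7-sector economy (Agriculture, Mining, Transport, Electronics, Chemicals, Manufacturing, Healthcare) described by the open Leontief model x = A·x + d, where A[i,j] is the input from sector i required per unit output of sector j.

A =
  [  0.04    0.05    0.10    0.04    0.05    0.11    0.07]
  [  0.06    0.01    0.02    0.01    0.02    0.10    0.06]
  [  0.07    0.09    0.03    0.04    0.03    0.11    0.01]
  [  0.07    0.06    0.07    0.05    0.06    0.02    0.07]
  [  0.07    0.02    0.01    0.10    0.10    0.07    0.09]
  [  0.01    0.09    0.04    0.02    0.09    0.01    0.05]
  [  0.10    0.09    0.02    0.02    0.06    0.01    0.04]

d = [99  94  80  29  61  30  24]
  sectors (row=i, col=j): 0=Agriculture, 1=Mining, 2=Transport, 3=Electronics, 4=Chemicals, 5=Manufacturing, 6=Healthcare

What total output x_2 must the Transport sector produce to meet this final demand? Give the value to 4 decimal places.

Form M = I − A:
  [  0.96   -0.05   -0.10   -0.04   -0.05   -0.11   -0.07]
  [ -0.06    0.99   -0.02   -0.01   -0.02   -0.10   -0.06]
  [ -0.07   -0.09    0.97   -0.04   -0.03   -0.11   -0.01]
  [ -0.07   -0.06   -0.07    0.95   -0.06   -0.02   -0.07]
  [ -0.07   -0.02   -0.01   -0.10    0.90   -0.07   -0.09]
  [ -0.01   -0.09   -0.04   -0.02   -0.09    0.99   -0.05]
  [ -0.10   -0.09   -0.02   -0.02   -0.06   -0.01    0.96]
Leontief inverse L = M⁻¹:
  [  1.0815    0.0959    0.1278    0.0673    0.0935    0.1531    0.1078]
  [  0.0833    1.0393    0.0392    0.0256    0.0487    0.1234    0.0843]
  [  0.1000    0.1234    1.0558    0.0609    0.0652    0.1472    0.0442]
  [  0.1103    0.0968    0.0968    1.0761    0.0965    0.0624    0.1059]
  [  0.1159    0.0633    0.0420    0.1335    1.1492    0.1093    0.1360]
  [  0.0420    0.1141    0.0555    0.0415    0.1190    1.0425    0.0792]
  [  0.1325    0.1172    0.0442    0.0419    0.0907    0.0496    1.0733]
Total output x = L · d:
  x_0 = 1.0815·99 + 0.0959·94 + 0.1278·80 + 0.0673·29 + 0.0935·61 + 0.1531·30 + 0.1078·24 = 141.1489
  x_1 = 0.0833·99 + 1.0393·94 + 0.0392·80 + 0.0256·29 + 0.0487·61 + 0.1234·30 + 0.0843·24 = 118.5125
  x_2 = 0.1000·99 + 0.1234·94 + 1.0558·80 + 0.0609·29 + 0.0652·61 + 0.1472·30 + 0.0442·24 = 117.1944
  x_3 = 0.1103·99 + 0.0968·94 + 0.0968·80 + 1.0761·29 + 0.0965·61 + 0.0624·30 + 0.1059·24 = 69.2719
  x_4 = 0.1159·99 + 0.0633·94 + 0.0420·80 + 0.1335·29 + 1.1492·61 + 0.1093·30 + 0.1360·24 = 101.2965
  x_5 = 0.0420·99 + 0.1141·94 + 0.0555·80 + 0.0415·29 + 0.1190·61 + 1.0425·30 + 0.0792·24 = 60.9603
  x_6 = 0.1325·99 + 0.1172·94 + 0.0442·80 + 0.0419·29 + 0.0907·61 + 0.0496·30 + 1.0733·24 = 61.6643

117.1944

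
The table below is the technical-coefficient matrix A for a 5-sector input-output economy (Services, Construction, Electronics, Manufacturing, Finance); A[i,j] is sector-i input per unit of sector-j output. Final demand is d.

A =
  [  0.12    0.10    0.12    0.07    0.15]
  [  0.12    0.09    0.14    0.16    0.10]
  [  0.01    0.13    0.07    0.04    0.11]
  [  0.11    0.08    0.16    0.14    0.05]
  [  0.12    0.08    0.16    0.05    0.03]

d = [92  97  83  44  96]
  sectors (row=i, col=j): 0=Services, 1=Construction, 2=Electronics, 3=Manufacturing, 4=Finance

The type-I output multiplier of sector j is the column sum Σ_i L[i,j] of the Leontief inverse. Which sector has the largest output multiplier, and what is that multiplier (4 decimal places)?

Form M = I − A:
  [  0.88   -0.10   -0.12   -0.07   -0.15]
  [ -0.12    0.91   -0.14   -0.16   -0.10]
  [ -0.01   -0.13    0.93   -0.04   -0.11]
  [ -0.11   -0.08   -0.16    0.86   -0.05]
  [ -0.12   -0.08   -0.16   -0.05    0.97]
Leontief inverse L = M⁻¹:
  [  1.2221    0.2078    0.2600    0.1647    0.2484]
  [  0.2300    1.2080    0.2935    0.2692    0.2073]
  [  0.0769    0.1989    1.1628    0.1072    0.1698]
  [  0.2033    0.1857    0.2922    1.2360    0.1474]
  [  0.1933    0.1677    0.2632    0.1240    1.1144]
Total output x = L · d:
  x_0 = 1.2221·92 + 0.2078·97 + 0.2600·83 + 0.1647·44 + 0.2484·96 = 185.2569
  x_1 = 0.2300·92 + 1.2080·97 + 0.2935·83 + 0.2692·44 + 0.2073·96 = 194.4291
  x_2 = 0.0769·92 + 0.1989·97 + 1.1628·83 + 0.1072·44 + 0.1698·96 = 143.8981
  x_3 = 0.2033·92 + 0.1857·97 + 0.2922·83 + 1.2360·44 + 0.1474·96 = 129.5035
  x_4 = 0.1933·92 + 0.1677·97 + 0.2632·83 + 0.1240·44 + 1.1144·96 = 168.3340
Output multipliers (column sums of L):
  Services: 1.9255
  Construction: 1.9681
  Electronics: 2.2717
  Manufacturing: 1.9011
  Finance: 1.8872

Electronics (2.2717)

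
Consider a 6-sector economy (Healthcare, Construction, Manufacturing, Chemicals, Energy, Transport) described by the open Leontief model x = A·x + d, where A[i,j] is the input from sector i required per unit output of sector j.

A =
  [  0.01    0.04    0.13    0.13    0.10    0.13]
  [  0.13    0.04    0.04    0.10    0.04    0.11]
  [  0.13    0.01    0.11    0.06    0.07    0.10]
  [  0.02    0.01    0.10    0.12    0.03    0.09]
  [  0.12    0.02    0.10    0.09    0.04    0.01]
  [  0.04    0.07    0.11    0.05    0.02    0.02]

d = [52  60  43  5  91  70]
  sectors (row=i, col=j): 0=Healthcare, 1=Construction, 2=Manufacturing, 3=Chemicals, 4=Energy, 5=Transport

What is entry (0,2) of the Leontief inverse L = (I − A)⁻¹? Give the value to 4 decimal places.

L[0,2] = 0.2235

Form M = I − A:
  [  0.99   -0.04   -0.13   -0.13   -0.10   -0.13]
  [ -0.13    0.96   -0.04   -0.10   -0.04   -0.11]
  [ -0.13   -0.01    0.89   -0.06   -0.07   -0.10]
  [ -0.02   -0.01   -0.10    0.88   -0.03   -0.09]
  [ -0.12   -0.02   -0.10   -0.09    0.96   -0.01]
  [ -0.04   -0.07   -0.11   -0.05   -0.02    0.98]
Leontief inverse L = M⁻¹:
  [  1.0774    0.0665    0.2235    0.2075    0.1418    0.1937]
  [  0.1765    1.0664    0.1236    0.1738    0.0809    0.1725]
  [  0.1859    0.0361    1.2009    0.1347    0.1161    0.1648]
  [  0.0618    0.0277    0.1657    1.1738    0.0592    0.1366]
  [  0.1644    0.0378    0.1729    0.1547    1.0792    0.0689]
  [  0.0840    0.0851    0.1647    0.0990    0.0496    1.0675]
Total output x = L · d:
  x_0 = 1.0774·52 + 0.0665·60 + 0.2235·43 + 0.2075·5 + 0.1418·91 + 0.1937·70 = 97.1247
  x_1 = 0.1765·52 + 1.0664·60 + 0.1236·43 + 0.1738·5 + 0.0809·91 + 0.1725·70 = 98.7840
  x_2 = 0.1859·52 + 0.0361·60 + 1.2009·43 + 0.1347·5 + 0.1161·91 + 0.1648·70 = 86.2434
  x_3 = 0.0618·52 + 0.0277·60 + 0.1657·43 + 1.1738·5 + 0.0592·91 + 0.1366·70 = 32.8214
  x_4 = 0.1644·52 + 0.0378·60 + 0.1729·43 + 0.1547·5 + 1.0792·91 + 0.0689·70 = 122.0540
  x_5 = 0.0840·52 + 0.0851·60 + 0.1647·43 + 0.0990·5 + 0.0496·91 + 1.0675·70 = 96.2947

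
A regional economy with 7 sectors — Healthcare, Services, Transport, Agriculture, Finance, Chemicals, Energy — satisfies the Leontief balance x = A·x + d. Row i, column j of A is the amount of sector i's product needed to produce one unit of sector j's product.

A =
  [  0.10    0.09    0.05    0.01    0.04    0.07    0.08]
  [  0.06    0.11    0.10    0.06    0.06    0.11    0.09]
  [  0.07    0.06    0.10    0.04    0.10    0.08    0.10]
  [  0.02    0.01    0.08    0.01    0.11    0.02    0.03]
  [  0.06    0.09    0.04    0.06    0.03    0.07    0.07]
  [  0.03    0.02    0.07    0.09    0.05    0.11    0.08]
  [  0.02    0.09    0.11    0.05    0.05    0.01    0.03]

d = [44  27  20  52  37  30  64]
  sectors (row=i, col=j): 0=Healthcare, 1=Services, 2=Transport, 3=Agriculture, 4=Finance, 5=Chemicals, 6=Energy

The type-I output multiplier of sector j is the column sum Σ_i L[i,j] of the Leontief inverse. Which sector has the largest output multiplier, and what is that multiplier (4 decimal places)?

Form M = I − A:
  [  0.90   -0.09   -0.05   -0.01   -0.04   -0.07   -0.08]
  [ -0.06    0.89   -0.10   -0.06   -0.06   -0.11   -0.09]
  [ -0.07   -0.06    0.90   -0.04   -0.10   -0.08   -0.10]
  [ -0.02   -0.01   -0.08    0.99   -0.11   -0.02   -0.03]
  [ -0.06   -0.09   -0.04   -0.06    0.97   -0.07   -0.07]
  [ -0.03   -0.02   -0.07   -0.09   -0.05    0.89   -0.08]
  [ -0.02   -0.09   -0.11   -0.05   -0.05   -0.01    0.97]
Leontief inverse L = M⁻¹:
  [  1.1444    0.1498    0.1154    0.0493    0.0877    0.1285    0.1386]
  [  0.1146    1.1832    0.1886    0.1137    0.1285    0.1867    0.1669]
  [  0.1218    0.1297    1.1797    0.0886    0.1611    0.1482    0.1703]
  [  0.0481    0.0468    0.1187    1.0352    0.1408    0.0553    0.0673]
  [  0.0983    0.1421    0.1023    0.0964    1.0779    0.1228    0.1227]
  [  0.0662    0.0670    0.1336    0.1286    0.1019    1.1615    0.1326]
  [  0.0563    0.1380    0.1664    0.0813    0.0959    0.0579    1.0797]
Total output x = L · d:
  x_0 = 1.1444·44 + 0.1498·27 + 0.1154·20 + 0.0493·52 + 0.0877·37 + 0.1285·30 + 0.1386·64 = 75.2437
  x_1 = 0.1146·44 + 1.1832·27 + 0.1886·20 + 0.1137·52 + 0.1285·37 + 0.1867·30 + 0.1669·64 = 67.7058
  x_2 = 0.1218·44 + 0.1297·27 + 1.1797·20 + 0.0886·52 + 0.1611·37 + 0.1482·30 + 0.1703·64 = 58.3695
  x_3 = 0.0481·44 + 0.0468·27 + 0.1187·20 + 1.0352·52 + 0.1408·37 + 0.0553·30 + 0.0673·64 = 70.7574
  x_4 = 0.0983·44 + 0.1421·27 + 0.1023·20 + 0.0964·52 + 1.0779·37 + 0.1228·30 + 0.1227·64 = 66.6402
  x_5 = 0.0662·44 + 0.0670·27 + 0.1336·20 + 0.1286·52 + 0.1019·37 + 1.1615·30 + 0.1326·64 = 61.1787
  x_6 = 0.0563·44 + 0.1380·27 + 0.1664·20 + 0.0813·52 + 0.0959·37 + 0.0579·30 + 1.0797·64 = 88.1451
Output multipliers (column sums of L):
  Healthcare: 1.6496
  Services: 1.8566
  Transport: 2.0047
  Agriculture: 1.5930
  Finance: 1.7938
  Chemicals: 1.8610
  Energy: 1.8781

Transport (2.0047)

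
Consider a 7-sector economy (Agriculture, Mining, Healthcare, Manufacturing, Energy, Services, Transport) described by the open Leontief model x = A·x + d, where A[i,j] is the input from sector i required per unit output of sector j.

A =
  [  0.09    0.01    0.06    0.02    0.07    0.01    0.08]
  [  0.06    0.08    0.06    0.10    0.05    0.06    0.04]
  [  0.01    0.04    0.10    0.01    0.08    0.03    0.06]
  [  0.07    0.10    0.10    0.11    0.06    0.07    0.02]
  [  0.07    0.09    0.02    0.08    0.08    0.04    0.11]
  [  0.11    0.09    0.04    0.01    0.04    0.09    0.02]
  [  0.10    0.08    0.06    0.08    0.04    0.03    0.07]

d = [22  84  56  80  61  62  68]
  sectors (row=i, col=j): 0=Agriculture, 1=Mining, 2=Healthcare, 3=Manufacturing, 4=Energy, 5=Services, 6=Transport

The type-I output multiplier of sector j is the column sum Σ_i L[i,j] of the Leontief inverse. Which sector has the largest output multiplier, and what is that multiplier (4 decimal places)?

Agriculture (1.8827)

Form M = I − A:
  [  0.91   -0.01   -0.06   -0.02   -0.07   -0.01   -0.08]
  [ -0.06    0.92   -0.06   -0.10   -0.05   -0.06   -0.04]
  [ -0.01   -0.04    0.90   -0.01   -0.08   -0.03   -0.06]
  [ -0.07   -0.10   -0.10    0.89   -0.06   -0.07   -0.02]
  [ -0.07   -0.09   -0.02   -0.08    0.92   -0.04   -0.11]
  [ -0.11   -0.09   -0.04   -0.01   -0.04    0.91   -0.02]
  [ -0.10   -0.08   -0.06   -0.08   -0.04   -0.03    0.93]
Leontief inverse L = M⁻¹:
  [  1.1323    0.0462    0.0962    0.0525    0.1070    0.0314    0.1201]
  [  0.1161    1.1357    0.1121    0.1488    0.0979    0.0983    0.0830]
  [  0.0472    0.0796    1.1357    0.0425    0.1160    0.0548    0.0966]
  [  0.1328    0.1639    0.1616    1.1649    0.1171    0.1147    0.0703]
  [  0.1359    0.1522    0.0740    0.1381    1.1315    0.0797    0.1615]
  [  0.1613    0.1328    0.0801    0.0446    0.0807    1.1210    0.0594]
  [  0.1572    0.1327    0.1129    0.1288    0.0888    0.0648    1.1165]
Total output x = L · d:
  x_0 = 1.1323·22 + 0.0462·84 + 0.0962·56 + 0.0525·80 + 0.1070·61 + 0.0314·62 + 0.1201·68 = 55.0073
  x_1 = 0.1161·22 + 1.1357·84 + 0.1121·56 + 0.1488·80 + 0.0979·61 + 0.0983·62 + 0.0830·68 = 133.8423
  x_2 = 0.0472·22 + 0.0796·84 + 1.1357·56 + 0.0425·80 + 0.1160·61 + 0.0548·62 + 0.0966·68 = 91.7649
  x_3 = 0.1328·22 + 0.1639·84 + 0.1616·56 + 1.1649·80 + 0.1171·61 + 0.1147·62 + 0.0703·68 = 137.9591
  x_4 = 0.1359·22 + 0.1522·84 + 0.0740·56 + 0.1381·80 + 1.1315·61 + 0.0797·62 + 0.1615·68 = 115.9149
  x_5 = 0.1613·22 + 0.1328·84 + 0.0801·56 + 0.0446·80 + 0.0807·61 + 1.1210·62 + 0.0594·68 = 101.2254
  x_6 = 0.1572·22 + 0.1327·84 + 0.1129·56 + 0.1288·80 + 0.0888·61 + 0.0648·62 + 1.1165·68 = 116.5850
Output multipliers (column sums of L):
  Agriculture: 1.8827
  Mining: 1.8431
  Healthcare: 1.7726
  Manufacturing: 1.7203
  Energy: 1.7390
  Services: 1.5646
  Transport: 1.7072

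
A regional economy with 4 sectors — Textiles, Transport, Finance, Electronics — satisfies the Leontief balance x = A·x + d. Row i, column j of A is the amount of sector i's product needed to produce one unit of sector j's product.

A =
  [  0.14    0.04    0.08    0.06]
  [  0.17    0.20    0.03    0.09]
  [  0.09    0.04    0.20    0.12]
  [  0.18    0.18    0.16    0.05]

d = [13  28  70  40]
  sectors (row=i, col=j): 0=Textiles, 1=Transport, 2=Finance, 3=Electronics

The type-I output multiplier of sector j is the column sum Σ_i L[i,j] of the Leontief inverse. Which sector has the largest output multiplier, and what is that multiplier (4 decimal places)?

Textiles (2.0428)

Form M = I − A:
  [  0.86   -0.04   -0.08   -0.06]
  [ -0.17    0.80   -0.03   -0.09]
  [ -0.09   -0.04    0.80   -0.12]
  [ -0.18   -0.18   -0.16    0.95]
Leontief inverse L = M⁻¹:
  [  1.2180    0.0916    0.1460    0.1041]
  [  0.3025    1.3059    0.1106    0.1568]
  [  0.2004    0.1183    1.3124    0.1896]
  [  0.3219    0.2847    0.2697    1.1340]
Total output x = L · d:
  x_0 = 1.2180·13 + 0.0916·28 + 0.1460·70 + 0.1041·40 = 32.7835
  x_1 = 0.3025·13 + 1.3059·28 + 0.1106·70 + 0.1568·40 = 54.5121
  x_2 = 0.2004·13 + 0.1183·28 + 1.3124·70 + 0.1896·40 = 105.3726
  x_3 = 0.3219·13 + 0.2847·28 + 0.2697·70 + 1.1340·40 = 76.3925
Output multipliers (column sums of L):
  Textiles: 2.0428
  Transport: 1.8006
  Finance: 1.8387
  Electronics: 1.5845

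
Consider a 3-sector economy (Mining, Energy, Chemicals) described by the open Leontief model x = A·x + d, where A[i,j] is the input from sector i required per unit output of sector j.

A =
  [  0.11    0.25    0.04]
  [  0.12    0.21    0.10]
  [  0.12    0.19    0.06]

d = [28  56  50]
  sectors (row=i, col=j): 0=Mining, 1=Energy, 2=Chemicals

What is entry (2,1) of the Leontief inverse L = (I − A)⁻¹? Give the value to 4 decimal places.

Form M = I − A:
  [  0.89   -0.25   -0.04]
  [ -0.12    0.79   -0.10]
  [ -0.12   -0.19    0.94]
Leontief inverse L = M⁻¹:
  [  1.1899    0.3989    0.0931]
  [  0.2052    1.3679    0.1543]
  [  0.1934    0.3274    1.1069]
Total output x = L · d:
  x_0 = 1.1899·28 + 0.3989·56 + 0.0931·50 = 60.3131
  x_1 = 0.2052·28 + 1.3679·56 + 0.1543·50 = 90.0595
  x_2 = 0.1934·28 + 0.3274·56 + 1.1069·50 = 79.0946

L[2,1] = 0.3274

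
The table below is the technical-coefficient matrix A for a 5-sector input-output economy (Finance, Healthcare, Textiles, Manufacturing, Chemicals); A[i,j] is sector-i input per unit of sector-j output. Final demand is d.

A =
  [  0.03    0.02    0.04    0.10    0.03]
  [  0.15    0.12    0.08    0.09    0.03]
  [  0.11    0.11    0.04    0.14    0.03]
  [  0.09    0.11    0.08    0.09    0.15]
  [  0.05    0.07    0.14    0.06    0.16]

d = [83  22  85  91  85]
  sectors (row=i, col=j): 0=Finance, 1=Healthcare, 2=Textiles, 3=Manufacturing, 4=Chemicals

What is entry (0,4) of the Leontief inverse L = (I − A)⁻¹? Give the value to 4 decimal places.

L[0,4] = 0.0670

Form M = I − A:
  [  0.97   -0.02   -0.04   -0.10   -0.03]
  [ -0.15    0.88   -0.08   -0.09   -0.03]
  [ -0.11   -0.11    0.96   -0.14   -0.03]
  [ -0.09   -0.11   -0.08    0.91   -0.15]
  [ -0.05   -0.07   -0.14   -0.06    0.84]
Leontief inverse L = M⁻¹:
  [  1.0637    0.0555    0.0702    0.1376    0.0670]
  [  0.2185    1.1858    0.1343    0.1675    0.0849]
  [  0.1751    0.1742    1.0940    0.2107    0.0892]
  [  0.1672    0.1880    0.1537    1.1745    0.2279]
  [  0.1227    0.1446    0.2087    0.1412    1.2327]
Total output x = L · d:
  x_0 = 1.0637·83 + 0.0555·22 + 0.0702·85 + 0.1376·91 + 0.0670·85 = 113.6929
  x_1 = 0.2185·83 + 1.1858·22 + 0.1343·85 + 0.1675·91 + 0.0849·85 = 78.0968
  x_2 = 0.1751·83 + 0.1742·22 + 1.0940·85 + 0.2107·91 + 0.0892·85 = 138.1107
  x_3 = 0.1672·83 + 0.1880·22 + 0.1537·85 + 1.1745·91 + 0.2279·85 = 157.3410
  x_4 = 0.1227·83 + 0.1446·22 + 0.2087·85 + 0.1412·91 + 1.2327·85 = 148.7231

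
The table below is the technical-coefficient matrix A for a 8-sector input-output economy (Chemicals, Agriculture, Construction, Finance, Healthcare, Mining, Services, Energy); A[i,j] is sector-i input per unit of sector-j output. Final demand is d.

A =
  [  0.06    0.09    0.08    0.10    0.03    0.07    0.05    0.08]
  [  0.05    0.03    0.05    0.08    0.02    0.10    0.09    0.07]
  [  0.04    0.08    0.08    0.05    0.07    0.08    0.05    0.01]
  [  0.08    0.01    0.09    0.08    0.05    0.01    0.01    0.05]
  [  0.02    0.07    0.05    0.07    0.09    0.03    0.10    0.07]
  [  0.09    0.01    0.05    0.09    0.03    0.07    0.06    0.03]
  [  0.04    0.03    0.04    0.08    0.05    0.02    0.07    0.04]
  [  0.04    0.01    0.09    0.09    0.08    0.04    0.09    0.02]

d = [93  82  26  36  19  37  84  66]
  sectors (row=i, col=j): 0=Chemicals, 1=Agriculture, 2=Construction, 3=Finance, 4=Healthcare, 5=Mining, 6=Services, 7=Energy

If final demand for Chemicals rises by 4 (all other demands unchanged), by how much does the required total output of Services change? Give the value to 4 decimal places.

Form M = I − A:
  [  0.94   -0.09   -0.08   -0.10   -0.03   -0.07   -0.05   -0.08]
  [ -0.05    0.97   -0.05   -0.08   -0.02   -0.10   -0.09   -0.07]
  [ -0.04   -0.08    0.92   -0.05   -0.07   -0.08   -0.05   -0.01]
  [ -0.08   -0.01   -0.09    0.92   -0.05   -0.01   -0.01   -0.05]
  [ -0.02   -0.07   -0.05   -0.07    0.91   -0.03   -0.10   -0.07]
  [ -0.09   -0.01   -0.05   -0.09   -0.03    0.93   -0.06   -0.03]
  [ -0.04   -0.03   -0.04   -0.08   -0.05   -0.02    0.93   -0.04]
  [ -0.04   -0.01   -0.09   -0.09   -0.08   -0.04   -0.09    0.98]
Leontief inverse L = M⁻¹:
  [  1.1162    0.1298    0.1501    0.1811    0.0824    0.1233    0.1115    0.1254]
  [  0.0997    1.0624    0.1092    0.1510    0.0653    0.1426    0.1423    0.1077]
  [  0.0852    0.1158    1.1342    0.1156    0.1130    0.1256    0.1030    0.0488]
  [  0.1168    0.0435    0.1411    1.1348    0.0895    0.0453    0.0507    0.0818]
  [  0.0649    0.1056    0.1088    0.1407    1.1404    0.0721    0.1591    0.1113]
  [  0.1346    0.0430    0.1040    0.1532    0.0699    1.1080    0.1040    0.0661]
  [  0.0749    0.0572    0.0852    0.1327    0.0865    0.0503    1.1102    0.0709]
  [  0.0828    0.0464    0.1453    0.1537    0.1265    0.0779    0.1393    1.0569]
Total output x = L · d:
  x_0 = 1.1162·93 + 0.1298·82 + 0.1501·26 + 0.1811·36 + 0.0824·19 + 0.1233·37 + 0.1115·84 + 0.1254·66 = 148.6322
  x_1 = 0.0997·93 + 1.0624·82 + 0.1092·26 + 0.1510·36 + 0.0653·19 + 0.1426·37 + 0.1423·84 + 0.1077·66 = 130.2417
  x_2 = 0.0852·93 + 0.1158·82 + 1.1342·26 + 0.1156·36 + 0.1130·19 + 0.1256·37 + 0.1030·84 + 0.0488·66 = 69.7308
  x_3 = 0.1168·93 + 0.0435·82 + 0.1411·26 + 1.1348·36 + 0.0895·19 + 0.0453·37 + 0.0507·84 + 0.0818·66 = 71.9846
  x_4 = 0.0649·93 + 0.1056·82 + 0.1088·26 + 0.1407·36 + 1.1404·19 + 0.0721·37 + 0.1591·84 + 0.1113·66 = 67.6297
  x_5 = 0.1346·93 + 0.0430·82 + 0.1040·26 + 0.1532·36 + 0.0699·19 + 1.1080·37 + 0.1040·84 + 0.0661·66 = 79.6830
  x_6 = 0.0749·93 + 0.0572·82 + 0.0852·26 + 0.1327·36 + 0.0865·19 + 0.0503·37 + 1.1102·84 + 0.0709·66 = 120.0839
  x_7 = 0.0828·93 + 0.0464·82 + 0.1453·26 + 0.1537·36 + 0.1265·19 + 0.0779·37 + 0.1393·84 + 1.0569·66 = 107.5585
Δx_6 = L[6,0] · Δd_0 = 0.0749 · 4 = 0.2995

0.2995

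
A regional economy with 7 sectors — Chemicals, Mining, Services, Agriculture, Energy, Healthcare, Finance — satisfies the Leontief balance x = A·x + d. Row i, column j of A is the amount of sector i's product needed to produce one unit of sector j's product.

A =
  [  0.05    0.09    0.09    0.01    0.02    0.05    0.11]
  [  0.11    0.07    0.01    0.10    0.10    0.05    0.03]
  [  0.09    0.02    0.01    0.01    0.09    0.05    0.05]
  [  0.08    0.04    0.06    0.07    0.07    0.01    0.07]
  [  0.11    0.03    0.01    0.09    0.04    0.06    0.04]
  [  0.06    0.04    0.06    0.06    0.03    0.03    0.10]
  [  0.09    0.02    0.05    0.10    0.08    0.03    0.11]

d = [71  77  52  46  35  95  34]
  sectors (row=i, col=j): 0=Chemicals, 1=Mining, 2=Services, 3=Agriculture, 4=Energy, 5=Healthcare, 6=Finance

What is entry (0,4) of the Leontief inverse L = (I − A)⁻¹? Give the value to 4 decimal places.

Form M = I − A:
  [  0.95   -0.09   -0.09   -0.01   -0.02   -0.05   -0.11]
  [ -0.11    0.93   -0.01   -0.10   -0.10   -0.05   -0.03]
  [ -0.09   -0.02    0.99   -0.01   -0.09   -0.05   -0.05]
  [ -0.08   -0.04   -0.06    0.93   -0.07   -0.01   -0.07]
  [ -0.11   -0.03   -0.01   -0.09    0.96   -0.06   -0.04]
  [ -0.06   -0.04   -0.06   -0.06   -0.03    0.97   -0.10]
  [ -0.09   -0.02   -0.05   -0.10   -0.08   -0.03    0.89]
Leontief inverse L = M⁻¹:
  [  1.1111    0.1216    0.1194    0.0556    0.0673    0.0795    0.1645]
  [  0.1761    1.1099    0.0473    0.1507    0.1447    0.0820    0.0894]
  [  0.1343    0.0461    1.0358    0.0437    0.1180    0.0733    0.0933]
  [  0.1370    0.0708    0.0900    1.1115    0.1110    0.0374    0.1210]
  [  0.1607    0.0623    0.0437    0.1283    1.0753    0.0844    0.0923]
  [  0.1140    0.0682    0.0894    0.1007    0.0708    1.0550    0.1511]
  [  0.1575    0.0557    0.0884    0.1513    0.1282    0.0614    1.1745]
Total output x = L · d:
  x_0 = 1.1111·71 + 0.1216·77 + 0.1194·52 + 0.0556·46 + 0.0673·35 + 0.0795·95 + 0.1645·34 = 112.5213
  x_1 = 0.1761·71 + 1.1099·77 + 0.0473·52 + 0.1507·46 + 0.1447·35 + 0.0820·95 + 0.0894·34 = 123.2507
  x_2 = 0.1343·71 + 0.0461·77 + 1.0358·52 + 0.0437·46 + 0.1180·35 + 0.0733·95 + 0.0933·34 = 83.2229
  x_3 = 0.1370·71 + 0.0708·77 + 0.0900·52 + 1.1115·46 + 0.1110·35 + 0.0374·95 + 0.1210·34 = 82.5395
  x_4 = 0.1607·71 + 0.0623·77 + 0.0437·52 + 0.1283·46 + 1.0753·35 + 0.0844·95 + 0.0923·34 = 73.1818
  x_5 = 0.1140·71 + 0.0682·77 + 0.0894·52 + 0.1007·46 + 0.0708·35 + 1.0550·95 + 0.1511·34 = 130.4640
  x_6 = 0.1575·71 + 0.0557·77 + 0.0884·52 + 0.1513·46 + 0.1282·35 + 0.0614·95 + 1.1745·34 = 77.2758

L[0,4] = 0.0673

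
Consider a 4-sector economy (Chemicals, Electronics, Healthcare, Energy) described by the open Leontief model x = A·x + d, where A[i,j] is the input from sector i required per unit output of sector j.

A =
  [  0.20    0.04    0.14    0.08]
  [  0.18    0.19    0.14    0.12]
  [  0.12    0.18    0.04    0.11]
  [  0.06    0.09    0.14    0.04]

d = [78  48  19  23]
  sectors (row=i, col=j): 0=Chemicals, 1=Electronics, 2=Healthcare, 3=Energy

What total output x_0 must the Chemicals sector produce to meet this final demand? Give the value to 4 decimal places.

Form M = I − A:
  [  0.80   -0.04   -0.14   -0.08]
  [ -0.18    0.81   -0.14   -0.12]
  [ -0.12   -0.18    0.96   -0.11]
  [ -0.06   -0.09   -0.14    0.96]
Leontief inverse L = M⁻¹:
  [  1.3274    0.1351    0.2358    0.1545]
  [  0.3611    1.3405    0.2817    0.2299]
  [  0.2512    0.2884    1.1479    0.1885]
  [  0.1535    0.1762    0.2085    1.1004]
Total output x = L · d:
  x_0 = 1.3274·78 + 0.1351·48 + 0.2358·19 + 0.1545·23 = 118.0547
  x_1 = 0.3611·78 + 1.3405·48 + 0.2817·19 + 0.2299·23 = 103.1547
  x_2 = 0.2512·78 + 0.2884·48 + 1.1479·19 + 0.1885·23 = 59.5844
  x_3 = 0.1535·78 + 0.1762·48 + 0.2085·19 + 1.1004·23 = 49.6969

118.0547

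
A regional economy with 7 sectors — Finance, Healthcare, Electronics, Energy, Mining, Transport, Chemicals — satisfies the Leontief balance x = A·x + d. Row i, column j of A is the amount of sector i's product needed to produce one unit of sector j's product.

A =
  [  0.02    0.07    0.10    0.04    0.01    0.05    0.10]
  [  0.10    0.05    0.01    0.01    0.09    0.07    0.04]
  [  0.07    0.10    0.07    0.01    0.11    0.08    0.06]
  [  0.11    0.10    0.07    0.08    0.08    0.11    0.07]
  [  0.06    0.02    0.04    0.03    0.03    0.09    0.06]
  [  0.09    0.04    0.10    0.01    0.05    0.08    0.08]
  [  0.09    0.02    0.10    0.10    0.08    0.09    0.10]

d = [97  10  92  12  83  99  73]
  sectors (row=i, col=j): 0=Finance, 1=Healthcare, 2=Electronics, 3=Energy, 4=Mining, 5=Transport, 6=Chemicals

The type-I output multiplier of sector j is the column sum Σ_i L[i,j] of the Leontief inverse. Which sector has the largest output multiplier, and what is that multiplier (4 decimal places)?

Form M = I − A:
  [  0.98   -0.07   -0.10   -0.04   -0.01   -0.05   -0.10]
  [ -0.10    0.95   -0.01   -0.01   -0.09   -0.07   -0.04]
  [ -0.07   -0.10    0.93   -0.01   -0.11   -0.08   -0.06]
  [ -0.11   -0.10   -0.07    0.92   -0.08   -0.11   -0.07]
  [ -0.06   -0.02   -0.04   -0.03    0.97   -0.09   -0.06]
  [ -0.09   -0.04   -0.10   -0.01   -0.05    0.92   -0.08]
  [ -0.09   -0.02   -0.10   -0.10   -0.08   -0.09    0.90]
Leontief inverse L = M⁻¹:
  [  1.0789    0.1122    0.1537    0.0699    0.0631    0.1102    0.1545]
  [  0.1453    1.0826    0.0578    0.0339    0.1249    0.1203    0.0898]
  [  0.1354    0.1457    1.1310    0.0403    0.1645    0.1499    0.1243]
  [  0.1953    0.1634    0.1518    1.1227    0.1500    0.2002    0.1542]
  [  0.1059    0.0534    0.0885    0.0542    1.0675    0.1390    0.1078]
  [  0.1494    0.0858    0.1629    0.0405    0.1021    1.1446    0.1430]
  [  0.1722    0.0829    0.1833    0.1458    0.1491    0.1794    1.1834]
Total output x = L · d:
  x_0 = 1.0789·97 + 0.1122·10 + 0.1537·92 + 0.0699·12 + 0.0631·83 + 0.1102·99 + 0.1545·73 = 148.1762
  x_1 = 0.1453·97 + 1.0826·10 + 0.0578·92 + 0.0339·12 + 0.1249·83 + 0.1203·99 + 0.0898·73 = 59.4786
  x_2 = 0.1354·97 + 0.1457·10 + 1.1310·92 + 0.0403·12 + 0.1645·83 + 0.1499·99 + 0.1243·73 = 156.6891
  x_3 = 0.1953·97 + 0.1634·10 + 0.1518·92 + 1.1227·12 + 0.1500·83 + 0.2002·99 + 0.1542·73 = 91.5480
  x_4 = 0.1059·97 + 0.0534·10 + 0.0885·92 + 0.0542·12 + 1.0675·83 + 0.1390·99 + 0.1078·73 = 129.8239
  x_5 = 0.1494·97 + 0.0858·10 + 0.1629·92 + 0.0405·12 + 0.1021·83 + 1.1446·99 + 0.1430·73 = 163.0486
  x_6 = 0.1722·97 + 0.0829·10 + 0.1833·92 + 0.1458·12 + 0.1491·83 + 0.1794·99 + 1.1834·73 = 152.6771
Output multipliers (column sums of L):
  Finance: 1.9824
  Healthcare: 1.7260
  Electronics: 1.9289
  Energy: 1.5072
  Mining: 1.8213
  Transport: 2.0436
  Chemicals: 1.9570

Transport (2.0436)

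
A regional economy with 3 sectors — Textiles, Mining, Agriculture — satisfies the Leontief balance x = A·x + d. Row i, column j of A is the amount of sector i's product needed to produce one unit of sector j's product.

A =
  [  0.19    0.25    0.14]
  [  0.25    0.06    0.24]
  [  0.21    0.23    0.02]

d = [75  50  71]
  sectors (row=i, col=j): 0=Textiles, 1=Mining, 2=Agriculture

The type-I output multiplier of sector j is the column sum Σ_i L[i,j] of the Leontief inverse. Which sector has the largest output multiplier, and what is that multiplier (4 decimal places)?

Textiles (2.3927)

Form M = I − A:
  [  0.81   -0.25   -0.14]
  [ -0.25    0.94   -0.24]
  [ -0.21   -0.23    0.98]
Leontief inverse L = M⁻¹:
  [  1.4630    0.4683    0.3237]
  [  0.4991    1.2914    0.3875]
  [  0.4306    0.4034    1.1807]
Total output x = L · d:
  x_0 = 1.4630·75 + 0.4683·50 + 0.3237·71 = 156.1241
  x_1 = 0.4991·75 + 1.2914·50 + 0.3875·71 = 129.5139
  x_2 = 0.4306·75 + 0.4034·50 + 1.1807·71 = 136.3003
Output multipliers (column sums of L):
  Textiles: 2.3927
  Mining: 2.1631
  Agriculture: 1.8920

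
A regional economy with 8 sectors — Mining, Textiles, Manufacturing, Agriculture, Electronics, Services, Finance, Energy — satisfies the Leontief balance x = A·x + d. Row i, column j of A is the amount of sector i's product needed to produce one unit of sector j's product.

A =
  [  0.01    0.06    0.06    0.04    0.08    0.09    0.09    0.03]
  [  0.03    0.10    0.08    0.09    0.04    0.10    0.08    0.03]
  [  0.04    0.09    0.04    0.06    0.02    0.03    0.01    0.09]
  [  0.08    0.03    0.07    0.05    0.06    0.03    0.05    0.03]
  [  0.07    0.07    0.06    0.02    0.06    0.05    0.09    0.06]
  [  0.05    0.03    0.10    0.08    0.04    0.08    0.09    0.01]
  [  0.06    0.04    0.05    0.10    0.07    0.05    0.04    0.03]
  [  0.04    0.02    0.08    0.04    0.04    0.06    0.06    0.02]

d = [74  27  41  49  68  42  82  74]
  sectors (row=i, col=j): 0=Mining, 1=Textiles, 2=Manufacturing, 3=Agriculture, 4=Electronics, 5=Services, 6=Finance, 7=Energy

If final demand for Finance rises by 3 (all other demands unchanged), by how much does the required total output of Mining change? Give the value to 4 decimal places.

Form M = I − A:
  [  0.99   -0.06   -0.06   -0.04   -0.08   -0.09   -0.09   -0.03]
  [ -0.03    0.90   -0.08   -0.09   -0.04   -0.10   -0.08   -0.03]
  [ -0.04   -0.09    0.96   -0.06   -0.02   -0.03   -0.01   -0.09]
  [ -0.08   -0.03   -0.07    0.95   -0.06   -0.03   -0.05   -0.03]
  [ -0.07   -0.07   -0.06   -0.02    0.94   -0.05   -0.09   -0.06]
  [ -0.05   -0.03   -0.10   -0.08   -0.04    0.92   -0.09   -0.01]
  [ -0.06   -0.04   -0.05   -0.10   -0.07   -0.05    0.96   -0.03]
  [ -0.04   -0.02   -0.08   -0.04   -0.04   -0.06   -0.06    0.98]
Leontief inverse L = M⁻¹:
  [  1.0524    0.1067    0.1163    0.0937    0.1217    0.1398    0.1421    0.0623]
  [  0.0792    1.1564    0.1479    0.1553    0.0892    0.1603    0.1410    0.0676]
  [  0.0713    0.1283    1.0875    0.1015    0.0531    0.0729    0.0530    0.1147]
  [  0.1138    0.0711    0.1162    1.0921    0.0975    0.0726    0.0943    0.0594]
  [  0.1103    0.1195    0.1175    0.0745    1.1047    0.1040    0.1445    0.0932]
  [  0.0928    0.0776    0.1559    0.1346    0.0835    1.1290    0.1403    0.0446]
  [  0.0997    0.0835    0.1027    0.1463    0.1114    0.0962    1.0899    0.0607]
  [  0.0713    0.0561    0.1219    0.0801    0.0721    0.0972    0.0981    1.0464]
Total output x = L · d:
  x_0 = 1.0524·74 + 0.1067·27 + 0.1163·41 + 0.0937·49 + 0.1217·68 + 0.1398·42 + 0.1421·82 + 0.0623·74 = 120.5207
  x_1 = 0.0792·74 + 1.1564·27 + 0.1479·41 + 0.1553·49 + 0.0892·68 + 0.1603·42 + 0.1410·82 + 0.0676·74 = 80.1231
  x_2 = 0.0713·74 + 0.1283·27 + 1.0875·41 + 0.1015·49 + 0.0531·68 + 0.0729·42 + 0.0530·82 + 0.1147·74 = 77.8072
  x_3 = 0.1138·74 + 0.0711·27 + 0.1162·41 + 1.0921·49 + 0.0975·68 + 0.0726·42 + 0.0943·82 + 0.0594·74 = 90.4237
  x_4 = 0.1103·74 + 0.1195·27 + 0.1175·41 + 0.0745·49 + 1.1047·68 + 0.1040·42 + 0.1445·82 + 0.0932·74 = 118.0944
  x_5 = 0.0928·74 + 0.0776·27 + 0.1559·41 + 0.1346·49 + 0.0835·68 + 1.1290·42 + 0.1403·82 + 0.0446·74 = 89.8415
  x_6 = 0.0997·74 + 0.0835·27 + 0.1027·41 + 0.1463·49 + 0.1114·68 + 0.0962·42 + 1.0899·82 + 0.0607·74 = 126.4924
  x_7 = 0.0713·74 + 0.0561·27 + 0.1219·41 + 0.0801·49 + 0.0721·68 + 0.0972·42 + 0.0981·82 + 1.0464·74 = 110.1721
Δx_0 = L[0,6] · Δd_6 = 0.1421 · 3 = 0.4262

0.4262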